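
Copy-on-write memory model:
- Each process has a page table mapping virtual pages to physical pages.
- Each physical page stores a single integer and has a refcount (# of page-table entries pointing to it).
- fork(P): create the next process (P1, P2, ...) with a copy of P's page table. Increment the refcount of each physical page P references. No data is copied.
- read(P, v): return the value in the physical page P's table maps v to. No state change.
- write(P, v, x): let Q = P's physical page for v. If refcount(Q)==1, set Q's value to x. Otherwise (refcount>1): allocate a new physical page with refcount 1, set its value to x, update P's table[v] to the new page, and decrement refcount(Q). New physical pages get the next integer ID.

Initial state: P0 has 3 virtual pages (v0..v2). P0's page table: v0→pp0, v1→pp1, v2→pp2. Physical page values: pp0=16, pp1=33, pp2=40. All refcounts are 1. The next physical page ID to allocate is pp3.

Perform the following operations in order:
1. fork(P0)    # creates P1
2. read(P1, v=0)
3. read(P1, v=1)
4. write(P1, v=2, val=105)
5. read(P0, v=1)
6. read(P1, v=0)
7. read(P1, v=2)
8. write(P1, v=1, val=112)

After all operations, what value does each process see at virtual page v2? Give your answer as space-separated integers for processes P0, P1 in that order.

Answer: 40 105

Derivation:
Op 1: fork(P0) -> P1. 3 ppages; refcounts: pp0:2 pp1:2 pp2:2
Op 2: read(P1, v0) -> 16. No state change.
Op 3: read(P1, v1) -> 33. No state change.
Op 4: write(P1, v2, 105). refcount(pp2)=2>1 -> COPY to pp3. 4 ppages; refcounts: pp0:2 pp1:2 pp2:1 pp3:1
Op 5: read(P0, v1) -> 33. No state change.
Op 6: read(P1, v0) -> 16. No state change.
Op 7: read(P1, v2) -> 105. No state change.
Op 8: write(P1, v1, 112). refcount(pp1)=2>1 -> COPY to pp4. 5 ppages; refcounts: pp0:2 pp1:1 pp2:1 pp3:1 pp4:1
P0: v2 -> pp2 = 40
P1: v2 -> pp3 = 105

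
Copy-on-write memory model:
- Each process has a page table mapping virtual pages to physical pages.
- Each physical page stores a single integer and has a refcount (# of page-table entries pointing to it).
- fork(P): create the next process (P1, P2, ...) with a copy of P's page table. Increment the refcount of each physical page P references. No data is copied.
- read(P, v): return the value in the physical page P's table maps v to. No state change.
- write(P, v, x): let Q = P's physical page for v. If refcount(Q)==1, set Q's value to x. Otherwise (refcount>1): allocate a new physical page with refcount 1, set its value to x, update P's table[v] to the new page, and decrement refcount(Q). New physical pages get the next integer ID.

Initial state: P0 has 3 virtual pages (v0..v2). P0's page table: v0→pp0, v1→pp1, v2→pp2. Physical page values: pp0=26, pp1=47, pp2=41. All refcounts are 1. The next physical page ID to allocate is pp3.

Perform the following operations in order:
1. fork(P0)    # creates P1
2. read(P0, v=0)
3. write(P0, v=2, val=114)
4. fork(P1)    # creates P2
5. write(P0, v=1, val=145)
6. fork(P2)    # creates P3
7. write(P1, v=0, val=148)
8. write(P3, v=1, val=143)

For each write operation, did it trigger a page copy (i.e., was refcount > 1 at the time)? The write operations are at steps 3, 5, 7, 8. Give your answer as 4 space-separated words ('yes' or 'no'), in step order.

Op 1: fork(P0) -> P1. 3 ppages; refcounts: pp0:2 pp1:2 pp2:2
Op 2: read(P0, v0) -> 26. No state change.
Op 3: write(P0, v2, 114). refcount(pp2)=2>1 -> COPY to pp3. 4 ppages; refcounts: pp0:2 pp1:2 pp2:1 pp3:1
Op 4: fork(P1) -> P2. 4 ppages; refcounts: pp0:3 pp1:3 pp2:2 pp3:1
Op 5: write(P0, v1, 145). refcount(pp1)=3>1 -> COPY to pp4. 5 ppages; refcounts: pp0:3 pp1:2 pp2:2 pp3:1 pp4:1
Op 6: fork(P2) -> P3. 5 ppages; refcounts: pp0:4 pp1:3 pp2:3 pp3:1 pp4:1
Op 7: write(P1, v0, 148). refcount(pp0)=4>1 -> COPY to pp5. 6 ppages; refcounts: pp0:3 pp1:3 pp2:3 pp3:1 pp4:1 pp5:1
Op 8: write(P3, v1, 143). refcount(pp1)=3>1 -> COPY to pp6. 7 ppages; refcounts: pp0:3 pp1:2 pp2:3 pp3:1 pp4:1 pp5:1 pp6:1

yes yes yes yes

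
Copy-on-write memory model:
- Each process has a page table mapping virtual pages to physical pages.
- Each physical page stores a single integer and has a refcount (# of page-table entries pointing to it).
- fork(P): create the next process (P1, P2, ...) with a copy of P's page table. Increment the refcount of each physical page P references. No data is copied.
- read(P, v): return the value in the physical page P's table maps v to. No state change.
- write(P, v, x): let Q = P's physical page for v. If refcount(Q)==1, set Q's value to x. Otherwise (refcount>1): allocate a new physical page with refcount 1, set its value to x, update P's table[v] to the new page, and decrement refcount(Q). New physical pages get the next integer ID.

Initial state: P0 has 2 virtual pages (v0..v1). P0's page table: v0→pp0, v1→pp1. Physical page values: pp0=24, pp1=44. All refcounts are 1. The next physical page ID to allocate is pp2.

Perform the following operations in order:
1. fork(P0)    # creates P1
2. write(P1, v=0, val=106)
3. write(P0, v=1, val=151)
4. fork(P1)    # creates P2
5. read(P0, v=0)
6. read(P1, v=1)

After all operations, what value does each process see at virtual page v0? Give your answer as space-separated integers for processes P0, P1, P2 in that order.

Answer: 24 106 106

Derivation:
Op 1: fork(P0) -> P1. 2 ppages; refcounts: pp0:2 pp1:2
Op 2: write(P1, v0, 106). refcount(pp0)=2>1 -> COPY to pp2. 3 ppages; refcounts: pp0:1 pp1:2 pp2:1
Op 3: write(P0, v1, 151). refcount(pp1)=2>1 -> COPY to pp3. 4 ppages; refcounts: pp0:1 pp1:1 pp2:1 pp3:1
Op 4: fork(P1) -> P2. 4 ppages; refcounts: pp0:1 pp1:2 pp2:2 pp3:1
Op 5: read(P0, v0) -> 24. No state change.
Op 6: read(P1, v1) -> 44. No state change.
P0: v0 -> pp0 = 24
P1: v0 -> pp2 = 106
P2: v0 -> pp2 = 106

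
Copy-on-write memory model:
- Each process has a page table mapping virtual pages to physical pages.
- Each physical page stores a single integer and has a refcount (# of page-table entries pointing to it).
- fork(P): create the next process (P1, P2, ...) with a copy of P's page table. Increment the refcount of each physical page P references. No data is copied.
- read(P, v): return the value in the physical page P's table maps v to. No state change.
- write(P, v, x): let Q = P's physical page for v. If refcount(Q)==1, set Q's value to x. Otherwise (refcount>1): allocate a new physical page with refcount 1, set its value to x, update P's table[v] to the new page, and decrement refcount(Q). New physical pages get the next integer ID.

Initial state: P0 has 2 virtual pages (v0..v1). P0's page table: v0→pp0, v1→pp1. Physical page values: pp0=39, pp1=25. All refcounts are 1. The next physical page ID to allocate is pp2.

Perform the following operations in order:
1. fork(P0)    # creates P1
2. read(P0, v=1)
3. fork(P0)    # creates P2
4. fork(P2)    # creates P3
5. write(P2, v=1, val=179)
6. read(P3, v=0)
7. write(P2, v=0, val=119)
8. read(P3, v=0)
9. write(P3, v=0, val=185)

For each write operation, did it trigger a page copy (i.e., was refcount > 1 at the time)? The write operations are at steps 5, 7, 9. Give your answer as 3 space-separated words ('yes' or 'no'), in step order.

Op 1: fork(P0) -> P1. 2 ppages; refcounts: pp0:2 pp1:2
Op 2: read(P0, v1) -> 25. No state change.
Op 3: fork(P0) -> P2. 2 ppages; refcounts: pp0:3 pp1:3
Op 4: fork(P2) -> P3. 2 ppages; refcounts: pp0:4 pp1:4
Op 5: write(P2, v1, 179). refcount(pp1)=4>1 -> COPY to pp2. 3 ppages; refcounts: pp0:4 pp1:3 pp2:1
Op 6: read(P3, v0) -> 39. No state change.
Op 7: write(P2, v0, 119). refcount(pp0)=4>1 -> COPY to pp3. 4 ppages; refcounts: pp0:3 pp1:3 pp2:1 pp3:1
Op 8: read(P3, v0) -> 39. No state change.
Op 9: write(P3, v0, 185). refcount(pp0)=3>1 -> COPY to pp4. 5 ppages; refcounts: pp0:2 pp1:3 pp2:1 pp3:1 pp4:1

yes yes yes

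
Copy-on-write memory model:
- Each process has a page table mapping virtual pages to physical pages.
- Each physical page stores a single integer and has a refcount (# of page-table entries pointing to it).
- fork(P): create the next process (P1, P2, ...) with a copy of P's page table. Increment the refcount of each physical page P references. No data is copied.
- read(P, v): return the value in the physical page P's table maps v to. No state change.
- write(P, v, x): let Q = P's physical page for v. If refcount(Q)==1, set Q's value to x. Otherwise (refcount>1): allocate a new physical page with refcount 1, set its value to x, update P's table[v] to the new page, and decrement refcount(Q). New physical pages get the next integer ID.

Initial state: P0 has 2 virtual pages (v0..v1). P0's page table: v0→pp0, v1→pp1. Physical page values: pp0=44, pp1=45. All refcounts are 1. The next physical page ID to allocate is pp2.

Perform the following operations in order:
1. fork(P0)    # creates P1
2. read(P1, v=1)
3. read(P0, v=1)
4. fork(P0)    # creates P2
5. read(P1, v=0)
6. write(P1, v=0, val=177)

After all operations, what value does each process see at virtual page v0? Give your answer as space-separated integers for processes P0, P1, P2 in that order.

Op 1: fork(P0) -> P1. 2 ppages; refcounts: pp0:2 pp1:2
Op 2: read(P1, v1) -> 45. No state change.
Op 3: read(P0, v1) -> 45. No state change.
Op 4: fork(P0) -> P2. 2 ppages; refcounts: pp0:3 pp1:3
Op 5: read(P1, v0) -> 44. No state change.
Op 6: write(P1, v0, 177). refcount(pp0)=3>1 -> COPY to pp2. 3 ppages; refcounts: pp0:2 pp1:3 pp2:1
P0: v0 -> pp0 = 44
P1: v0 -> pp2 = 177
P2: v0 -> pp0 = 44

Answer: 44 177 44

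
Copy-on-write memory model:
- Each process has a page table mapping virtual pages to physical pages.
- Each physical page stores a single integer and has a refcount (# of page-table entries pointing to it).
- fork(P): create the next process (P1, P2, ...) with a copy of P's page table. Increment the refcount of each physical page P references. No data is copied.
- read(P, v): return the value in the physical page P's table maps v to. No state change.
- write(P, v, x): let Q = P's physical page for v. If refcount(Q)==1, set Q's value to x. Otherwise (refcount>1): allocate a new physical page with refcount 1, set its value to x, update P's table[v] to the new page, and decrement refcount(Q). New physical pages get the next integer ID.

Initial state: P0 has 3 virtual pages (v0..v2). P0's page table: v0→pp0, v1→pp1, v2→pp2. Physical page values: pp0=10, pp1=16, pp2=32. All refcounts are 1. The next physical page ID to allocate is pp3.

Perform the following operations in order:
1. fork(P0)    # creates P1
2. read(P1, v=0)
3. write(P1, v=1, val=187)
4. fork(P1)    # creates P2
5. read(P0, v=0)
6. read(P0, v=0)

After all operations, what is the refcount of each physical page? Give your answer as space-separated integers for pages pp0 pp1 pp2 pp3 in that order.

Op 1: fork(P0) -> P1. 3 ppages; refcounts: pp0:2 pp1:2 pp2:2
Op 2: read(P1, v0) -> 10. No state change.
Op 3: write(P1, v1, 187). refcount(pp1)=2>1 -> COPY to pp3. 4 ppages; refcounts: pp0:2 pp1:1 pp2:2 pp3:1
Op 4: fork(P1) -> P2. 4 ppages; refcounts: pp0:3 pp1:1 pp2:3 pp3:2
Op 5: read(P0, v0) -> 10. No state change.
Op 6: read(P0, v0) -> 10. No state change.

Answer: 3 1 3 2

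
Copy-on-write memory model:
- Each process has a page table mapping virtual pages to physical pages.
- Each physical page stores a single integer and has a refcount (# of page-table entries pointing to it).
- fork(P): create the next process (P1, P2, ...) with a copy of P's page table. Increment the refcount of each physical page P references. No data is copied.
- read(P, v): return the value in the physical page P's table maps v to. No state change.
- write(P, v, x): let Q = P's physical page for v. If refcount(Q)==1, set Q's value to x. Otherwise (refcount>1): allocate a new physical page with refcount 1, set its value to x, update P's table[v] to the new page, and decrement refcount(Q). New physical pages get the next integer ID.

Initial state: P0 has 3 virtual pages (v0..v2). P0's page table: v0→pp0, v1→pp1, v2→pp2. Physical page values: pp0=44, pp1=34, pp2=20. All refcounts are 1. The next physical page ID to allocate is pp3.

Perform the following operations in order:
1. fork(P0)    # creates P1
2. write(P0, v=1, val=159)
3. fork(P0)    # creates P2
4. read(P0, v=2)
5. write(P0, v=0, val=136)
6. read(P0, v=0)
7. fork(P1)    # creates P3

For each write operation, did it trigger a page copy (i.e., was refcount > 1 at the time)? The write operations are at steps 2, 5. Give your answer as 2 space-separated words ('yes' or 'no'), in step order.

Op 1: fork(P0) -> P1. 3 ppages; refcounts: pp0:2 pp1:2 pp2:2
Op 2: write(P0, v1, 159). refcount(pp1)=2>1 -> COPY to pp3. 4 ppages; refcounts: pp0:2 pp1:1 pp2:2 pp3:1
Op 3: fork(P0) -> P2. 4 ppages; refcounts: pp0:3 pp1:1 pp2:3 pp3:2
Op 4: read(P0, v2) -> 20. No state change.
Op 5: write(P0, v0, 136). refcount(pp0)=3>1 -> COPY to pp4. 5 ppages; refcounts: pp0:2 pp1:1 pp2:3 pp3:2 pp4:1
Op 6: read(P0, v0) -> 136. No state change.
Op 7: fork(P1) -> P3. 5 ppages; refcounts: pp0:3 pp1:2 pp2:4 pp3:2 pp4:1

yes yes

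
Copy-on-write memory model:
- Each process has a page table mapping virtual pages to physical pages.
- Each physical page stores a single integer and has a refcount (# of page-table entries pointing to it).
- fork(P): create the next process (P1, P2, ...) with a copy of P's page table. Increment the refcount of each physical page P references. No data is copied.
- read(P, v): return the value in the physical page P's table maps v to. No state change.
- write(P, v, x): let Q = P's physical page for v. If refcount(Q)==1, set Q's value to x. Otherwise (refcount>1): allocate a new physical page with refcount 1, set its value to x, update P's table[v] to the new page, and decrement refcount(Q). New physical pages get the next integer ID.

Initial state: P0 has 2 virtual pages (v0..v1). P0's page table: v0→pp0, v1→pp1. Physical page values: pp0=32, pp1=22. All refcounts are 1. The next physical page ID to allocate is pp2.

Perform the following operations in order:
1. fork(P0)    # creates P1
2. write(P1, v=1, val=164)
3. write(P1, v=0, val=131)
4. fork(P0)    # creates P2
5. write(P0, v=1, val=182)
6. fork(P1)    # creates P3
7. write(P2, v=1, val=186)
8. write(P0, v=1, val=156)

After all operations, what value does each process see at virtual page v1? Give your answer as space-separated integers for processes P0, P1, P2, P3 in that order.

Answer: 156 164 186 164

Derivation:
Op 1: fork(P0) -> P1. 2 ppages; refcounts: pp0:2 pp1:2
Op 2: write(P1, v1, 164). refcount(pp1)=2>1 -> COPY to pp2. 3 ppages; refcounts: pp0:2 pp1:1 pp2:1
Op 3: write(P1, v0, 131). refcount(pp0)=2>1 -> COPY to pp3. 4 ppages; refcounts: pp0:1 pp1:1 pp2:1 pp3:1
Op 4: fork(P0) -> P2. 4 ppages; refcounts: pp0:2 pp1:2 pp2:1 pp3:1
Op 5: write(P0, v1, 182). refcount(pp1)=2>1 -> COPY to pp4. 5 ppages; refcounts: pp0:2 pp1:1 pp2:1 pp3:1 pp4:1
Op 6: fork(P1) -> P3. 5 ppages; refcounts: pp0:2 pp1:1 pp2:2 pp3:2 pp4:1
Op 7: write(P2, v1, 186). refcount(pp1)=1 -> write in place. 5 ppages; refcounts: pp0:2 pp1:1 pp2:2 pp3:2 pp4:1
Op 8: write(P0, v1, 156). refcount(pp4)=1 -> write in place. 5 ppages; refcounts: pp0:2 pp1:1 pp2:2 pp3:2 pp4:1
P0: v1 -> pp4 = 156
P1: v1 -> pp2 = 164
P2: v1 -> pp1 = 186
P3: v1 -> pp2 = 164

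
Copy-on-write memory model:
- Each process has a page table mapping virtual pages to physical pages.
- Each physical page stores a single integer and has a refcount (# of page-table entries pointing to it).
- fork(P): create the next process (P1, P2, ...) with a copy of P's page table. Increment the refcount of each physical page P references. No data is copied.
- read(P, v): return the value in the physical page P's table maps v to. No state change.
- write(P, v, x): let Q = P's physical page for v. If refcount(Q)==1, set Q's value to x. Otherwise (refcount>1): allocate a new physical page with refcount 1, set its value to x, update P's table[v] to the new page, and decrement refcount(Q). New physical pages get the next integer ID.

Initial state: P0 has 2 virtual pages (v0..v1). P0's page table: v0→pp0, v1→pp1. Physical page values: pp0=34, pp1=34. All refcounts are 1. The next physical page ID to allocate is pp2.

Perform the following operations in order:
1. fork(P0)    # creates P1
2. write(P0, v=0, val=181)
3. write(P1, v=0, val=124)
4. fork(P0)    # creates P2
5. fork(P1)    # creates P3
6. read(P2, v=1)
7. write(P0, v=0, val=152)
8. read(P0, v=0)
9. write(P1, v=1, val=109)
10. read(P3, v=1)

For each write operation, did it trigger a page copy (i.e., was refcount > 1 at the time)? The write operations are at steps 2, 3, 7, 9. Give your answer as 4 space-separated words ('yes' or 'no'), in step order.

Op 1: fork(P0) -> P1. 2 ppages; refcounts: pp0:2 pp1:2
Op 2: write(P0, v0, 181). refcount(pp0)=2>1 -> COPY to pp2. 3 ppages; refcounts: pp0:1 pp1:2 pp2:1
Op 3: write(P1, v0, 124). refcount(pp0)=1 -> write in place. 3 ppages; refcounts: pp0:1 pp1:2 pp2:1
Op 4: fork(P0) -> P2. 3 ppages; refcounts: pp0:1 pp1:3 pp2:2
Op 5: fork(P1) -> P3. 3 ppages; refcounts: pp0:2 pp1:4 pp2:2
Op 6: read(P2, v1) -> 34. No state change.
Op 7: write(P0, v0, 152). refcount(pp2)=2>1 -> COPY to pp3. 4 ppages; refcounts: pp0:2 pp1:4 pp2:1 pp3:1
Op 8: read(P0, v0) -> 152. No state change.
Op 9: write(P1, v1, 109). refcount(pp1)=4>1 -> COPY to pp4. 5 ppages; refcounts: pp0:2 pp1:3 pp2:1 pp3:1 pp4:1
Op 10: read(P3, v1) -> 34. No state change.

yes no yes yes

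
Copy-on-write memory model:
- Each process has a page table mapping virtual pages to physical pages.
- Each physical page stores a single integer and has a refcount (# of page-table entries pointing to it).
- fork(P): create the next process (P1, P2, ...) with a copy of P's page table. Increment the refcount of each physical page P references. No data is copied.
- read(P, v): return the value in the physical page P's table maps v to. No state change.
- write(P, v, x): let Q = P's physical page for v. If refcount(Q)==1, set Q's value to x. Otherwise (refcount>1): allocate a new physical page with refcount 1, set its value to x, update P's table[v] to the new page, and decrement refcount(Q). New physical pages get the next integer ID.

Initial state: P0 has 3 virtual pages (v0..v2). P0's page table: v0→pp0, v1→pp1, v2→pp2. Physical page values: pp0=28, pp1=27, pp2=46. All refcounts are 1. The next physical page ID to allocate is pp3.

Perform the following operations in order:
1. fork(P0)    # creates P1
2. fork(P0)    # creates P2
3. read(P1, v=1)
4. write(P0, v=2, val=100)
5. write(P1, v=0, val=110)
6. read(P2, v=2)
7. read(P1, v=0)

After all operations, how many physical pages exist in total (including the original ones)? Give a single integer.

Op 1: fork(P0) -> P1. 3 ppages; refcounts: pp0:2 pp1:2 pp2:2
Op 2: fork(P0) -> P2. 3 ppages; refcounts: pp0:3 pp1:3 pp2:3
Op 3: read(P1, v1) -> 27. No state change.
Op 4: write(P0, v2, 100). refcount(pp2)=3>1 -> COPY to pp3. 4 ppages; refcounts: pp0:3 pp1:3 pp2:2 pp3:1
Op 5: write(P1, v0, 110). refcount(pp0)=3>1 -> COPY to pp4. 5 ppages; refcounts: pp0:2 pp1:3 pp2:2 pp3:1 pp4:1
Op 6: read(P2, v2) -> 46. No state change.
Op 7: read(P1, v0) -> 110. No state change.

Answer: 5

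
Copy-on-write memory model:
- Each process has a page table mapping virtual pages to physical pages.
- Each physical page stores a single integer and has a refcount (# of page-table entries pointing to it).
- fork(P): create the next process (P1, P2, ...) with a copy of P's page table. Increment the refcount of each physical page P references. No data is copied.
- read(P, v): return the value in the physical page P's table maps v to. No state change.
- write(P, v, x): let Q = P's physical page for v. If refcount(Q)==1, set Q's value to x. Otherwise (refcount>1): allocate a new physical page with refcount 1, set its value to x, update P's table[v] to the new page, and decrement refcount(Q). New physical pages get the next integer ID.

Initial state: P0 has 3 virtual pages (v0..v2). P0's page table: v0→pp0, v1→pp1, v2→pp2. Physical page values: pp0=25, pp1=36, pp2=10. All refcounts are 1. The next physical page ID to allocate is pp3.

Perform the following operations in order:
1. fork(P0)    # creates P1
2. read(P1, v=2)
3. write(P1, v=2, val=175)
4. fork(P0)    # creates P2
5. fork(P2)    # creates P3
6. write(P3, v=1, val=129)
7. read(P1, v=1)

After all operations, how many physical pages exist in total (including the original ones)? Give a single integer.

Answer: 5

Derivation:
Op 1: fork(P0) -> P1. 3 ppages; refcounts: pp0:2 pp1:2 pp2:2
Op 2: read(P1, v2) -> 10. No state change.
Op 3: write(P1, v2, 175). refcount(pp2)=2>1 -> COPY to pp3. 4 ppages; refcounts: pp0:2 pp1:2 pp2:1 pp3:1
Op 4: fork(P0) -> P2. 4 ppages; refcounts: pp0:3 pp1:3 pp2:2 pp3:1
Op 5: fork(P2) -> P3. 4 ppages; refcounts: pp0:4 pp1:4 pp2:3 pp3:1
Op 6: write(P3, v1, 129). refcount(pp1)=4>1 -> COPY to pp4. 5 ppages; refcounts: pp0:4 pp1:3 pp2:3 pp3:1 pp4:1
Op 7: read(P1, v1) -> 36. No state change.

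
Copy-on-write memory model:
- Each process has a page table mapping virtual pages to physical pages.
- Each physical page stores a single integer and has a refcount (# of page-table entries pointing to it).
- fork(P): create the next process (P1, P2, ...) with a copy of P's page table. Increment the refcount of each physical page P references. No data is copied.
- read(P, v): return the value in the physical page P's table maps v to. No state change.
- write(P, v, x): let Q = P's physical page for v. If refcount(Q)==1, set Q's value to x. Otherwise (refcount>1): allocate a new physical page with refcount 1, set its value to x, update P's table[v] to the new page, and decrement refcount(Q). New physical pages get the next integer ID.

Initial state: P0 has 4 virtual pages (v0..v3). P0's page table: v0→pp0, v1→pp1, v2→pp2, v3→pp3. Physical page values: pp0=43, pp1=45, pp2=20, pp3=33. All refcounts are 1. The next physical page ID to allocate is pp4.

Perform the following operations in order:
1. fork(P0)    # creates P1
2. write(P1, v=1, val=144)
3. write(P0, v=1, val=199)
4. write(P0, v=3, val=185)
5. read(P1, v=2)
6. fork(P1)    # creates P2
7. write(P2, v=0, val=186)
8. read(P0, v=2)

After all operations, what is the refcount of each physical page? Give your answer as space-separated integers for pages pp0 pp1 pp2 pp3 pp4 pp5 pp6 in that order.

Op 1: fork(P0) -> P1. 4 ppages; refcounts: pp0:2 pp1:2 pp2:2 pp3:2
Op 2: write(P1, v1, 144). refcount(pp1)=2>1 -> COPY to pp4. 5 ppages; refcounts: pp0:2 pp1:1 pp2:2 pp3:2 pp4:1
Op 3: write(P0, v1, 199). refcount(pp1)=1 -> write in place. 5 ppages; refcounts: pp0:2 pp1:1 pp2:2 pp3:2 pp4:1
Op 4: write(P0, v3, 185). refcount(pp3)=2>1 -> COPY to pp5. 6 ppages; refcounts: pp0:2 pp1:1 pp2:2 pp3:1 pp4:1 pp5:1
Op 5: read(P1, v2) -> 20. No state change.
Op 6: fork(P1) -> P2. 6 ppages; refcounts: pp0:3 pp1:1 pp2:3 pp3:2 pp4:2 pp5:1
Op 7: write(P2, v0, 186). refcount(pp0)=3>1 -> COPY to pp6. 7 ppages; refcounts: pp0:2 pp1:1 pp2:3 pp3:2 pp4:2 pp5:1 pp6:1
Op 8: read(P0, v2) -> 20. No state change.

Answer: 2 1 3 2 2 1 1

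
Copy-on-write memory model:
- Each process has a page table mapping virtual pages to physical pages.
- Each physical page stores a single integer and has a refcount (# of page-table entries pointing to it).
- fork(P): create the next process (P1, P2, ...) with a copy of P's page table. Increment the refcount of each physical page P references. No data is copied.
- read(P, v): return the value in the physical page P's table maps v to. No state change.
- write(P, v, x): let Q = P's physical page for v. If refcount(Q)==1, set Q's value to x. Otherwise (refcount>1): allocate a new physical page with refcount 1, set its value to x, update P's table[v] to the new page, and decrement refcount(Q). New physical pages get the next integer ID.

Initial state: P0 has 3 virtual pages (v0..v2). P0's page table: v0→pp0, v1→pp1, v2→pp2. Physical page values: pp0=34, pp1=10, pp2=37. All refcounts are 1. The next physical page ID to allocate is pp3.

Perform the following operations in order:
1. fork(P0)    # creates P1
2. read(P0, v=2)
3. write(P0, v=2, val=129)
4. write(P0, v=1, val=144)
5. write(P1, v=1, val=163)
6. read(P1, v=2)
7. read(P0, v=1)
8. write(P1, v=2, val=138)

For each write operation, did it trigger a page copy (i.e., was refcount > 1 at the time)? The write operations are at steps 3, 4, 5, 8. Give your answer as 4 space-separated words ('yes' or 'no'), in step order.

Op 1: fork(P0) -> P1. 3 ppages; refcounts: pp0:2 pp1:2 pp2:2
Op 2: read(P0, v2) -> 37. No state change.
Op 3: write(P0, v2, 129). refcount(pp2)=2>1 -> COPY to pp3. 4 ppages; refcounts: pp0:2 pp1:2 pp2:1 pp3:1
Op 4: write(P0, v1, 144). refcount(pp1)=2>1 -> COPY to pp4. 5 ppages; refcounts: pp0:2 pp1:1 pp2:1 pp3:1 pp4:1
Op 5: write(P1, v1, 163). refcount(pp1)=1 -> write in place. 5 ppages; refcounts: pp0:2 pp1:1 pp2:1 pp3:1 pp4:1
Op 6: read(P1, v2) -> 37. No state change.
Op 7: read(P0, v1) -> 144. No state change.
Op 8: write(P1, v2, 138). refcount(pp2)=1 -> write in place. 5 ppages; refcounts: pp0:2 pp1:1 pp2:1 pp3:1 pp4:1

yes yes no no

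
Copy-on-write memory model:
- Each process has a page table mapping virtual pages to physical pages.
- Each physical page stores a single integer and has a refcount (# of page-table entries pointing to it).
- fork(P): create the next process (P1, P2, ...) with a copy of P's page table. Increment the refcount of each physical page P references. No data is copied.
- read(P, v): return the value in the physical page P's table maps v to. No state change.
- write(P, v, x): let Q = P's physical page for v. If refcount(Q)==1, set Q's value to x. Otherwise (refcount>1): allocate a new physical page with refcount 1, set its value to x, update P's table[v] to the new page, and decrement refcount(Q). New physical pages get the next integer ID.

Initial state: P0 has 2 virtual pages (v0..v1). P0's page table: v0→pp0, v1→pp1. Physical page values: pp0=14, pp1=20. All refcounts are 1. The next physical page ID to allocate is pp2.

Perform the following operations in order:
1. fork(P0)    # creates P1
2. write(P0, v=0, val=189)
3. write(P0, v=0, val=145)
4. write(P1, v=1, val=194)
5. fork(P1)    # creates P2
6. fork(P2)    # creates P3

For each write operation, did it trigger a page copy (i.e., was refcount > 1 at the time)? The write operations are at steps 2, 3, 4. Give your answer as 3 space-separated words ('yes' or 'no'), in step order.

Op 1: fork(P0) -> P1. 2 ppages; refcounts: pp0:2 pp1:2
Op 2: write(P0, v0, 189). refcount(pp0)=2>1 -> COPY to pp2. 3 ppages; refcounts: pp0:1 pp1:2 pp2:1
Op 3: write(P0, v0, 145). refcount(pp2)=1 -> write in place. 3 ppages; refcounts: pp0:1 pp1:2 pp2:1
Op 4: write(P1, v1, 194). refcount(pp1)=2>1 -> COPY to pp3. 4 ppages; refcounts: pp0:1 pp1:1 pp2:1 pp3:1
Op 5: fork(P1) -> P2. 4 ppages; refcounts: pp0:2 pp1:1 pp2:1 pp3:2
Op 6: fork(P2) -> P3. 4 ppages; refcounts: pp0:3 pp1:1 pp2:1 pp3:3

yes no yes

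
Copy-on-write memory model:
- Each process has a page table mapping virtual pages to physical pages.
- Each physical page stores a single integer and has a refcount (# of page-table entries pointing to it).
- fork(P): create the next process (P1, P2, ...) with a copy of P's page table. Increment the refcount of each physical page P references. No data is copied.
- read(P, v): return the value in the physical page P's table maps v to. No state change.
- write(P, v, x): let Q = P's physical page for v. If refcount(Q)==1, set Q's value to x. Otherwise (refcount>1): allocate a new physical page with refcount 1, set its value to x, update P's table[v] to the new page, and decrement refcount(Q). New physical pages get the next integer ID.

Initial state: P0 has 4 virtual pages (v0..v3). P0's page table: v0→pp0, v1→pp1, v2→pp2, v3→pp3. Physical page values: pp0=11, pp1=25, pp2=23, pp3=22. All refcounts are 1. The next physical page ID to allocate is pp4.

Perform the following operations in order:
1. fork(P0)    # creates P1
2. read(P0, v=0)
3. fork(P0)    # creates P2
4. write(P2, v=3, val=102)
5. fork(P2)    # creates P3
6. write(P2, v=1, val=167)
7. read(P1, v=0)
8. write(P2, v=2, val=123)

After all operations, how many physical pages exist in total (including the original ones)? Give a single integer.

Answer: 7

Derivation:
Op 1: fork(P0) -> P1. 4 ppages; refcounts: pp0:2 pp1:2 pp2:2 pp3:2
Op 2: read(P0, v0) -> 11. No state change.
Op 3: fork(P0) -> P2. 4 ppages; refcounts: pp0:3 pp1:3 pp2:3 pp3:3
Op 4: write(P2, v3, 102). refcount(pp3)=3>1 -> COPY to pp4. 5 ppages; refcounts: pp0:3 pp1:3 pp2:3 pp3:2 pp4:1
Op 5: fork(P2) -> P3. 5 ppages; refcounts: pp0:4 pp1:4 pp2:4 pp3:2 pp4:2
Op 6: write(P2, v1, 167). refcount(pp1)=4>1 -> COPY to pp5. 6 ppages; refcounts: pp0:4 pp1:3 pp2:4 pp3:2 pp4:2 pp5:1
Op 7: read(P1, v0) -> 11. No state change.
Op 8: write(P2, v2, 123). refcount(pp2)=4>1 -> COPY to pp6. 7 ppages; refcounts: pp0:4 pp1:3 pp2:3 pp3:2 pp4:2 pp5:1 pp6:1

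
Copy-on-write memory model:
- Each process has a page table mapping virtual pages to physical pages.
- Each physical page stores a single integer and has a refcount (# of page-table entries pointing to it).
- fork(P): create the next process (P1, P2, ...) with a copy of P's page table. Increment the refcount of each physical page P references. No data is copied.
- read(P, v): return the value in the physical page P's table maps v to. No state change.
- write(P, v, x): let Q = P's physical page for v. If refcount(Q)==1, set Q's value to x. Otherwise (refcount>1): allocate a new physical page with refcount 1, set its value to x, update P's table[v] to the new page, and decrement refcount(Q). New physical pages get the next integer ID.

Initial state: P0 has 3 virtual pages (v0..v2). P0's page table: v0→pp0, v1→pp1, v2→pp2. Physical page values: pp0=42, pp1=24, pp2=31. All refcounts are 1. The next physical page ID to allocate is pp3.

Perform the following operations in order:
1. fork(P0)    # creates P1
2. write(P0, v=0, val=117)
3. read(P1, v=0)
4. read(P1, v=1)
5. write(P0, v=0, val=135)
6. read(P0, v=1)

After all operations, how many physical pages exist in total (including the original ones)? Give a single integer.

Answer: 4

Derivation:
Op 1: fork(P0) -> P1. 3 ppages; refcounts: pp0:2 pp1:2 pp2:2
Op 2: write(P0, v0, 117). refcount(pp0)=2>1 -> COPY to pp3. 4 ppages; refcounts: pp0:1 pp1:2 pp2:2 pp3:1
Op 3: read(P1, v0) -> 42. No state change.
Op 4: read(P1, v1) -> 24. No state change.
Op 5: write(P0, v0, 135). refcount(pp3)=1 -> write in place. 4 ppages; refcounts: pp0:1 pp1:2 pp2:2 pp3:1
Op 6: read(P0, v1) -> 24. No state change.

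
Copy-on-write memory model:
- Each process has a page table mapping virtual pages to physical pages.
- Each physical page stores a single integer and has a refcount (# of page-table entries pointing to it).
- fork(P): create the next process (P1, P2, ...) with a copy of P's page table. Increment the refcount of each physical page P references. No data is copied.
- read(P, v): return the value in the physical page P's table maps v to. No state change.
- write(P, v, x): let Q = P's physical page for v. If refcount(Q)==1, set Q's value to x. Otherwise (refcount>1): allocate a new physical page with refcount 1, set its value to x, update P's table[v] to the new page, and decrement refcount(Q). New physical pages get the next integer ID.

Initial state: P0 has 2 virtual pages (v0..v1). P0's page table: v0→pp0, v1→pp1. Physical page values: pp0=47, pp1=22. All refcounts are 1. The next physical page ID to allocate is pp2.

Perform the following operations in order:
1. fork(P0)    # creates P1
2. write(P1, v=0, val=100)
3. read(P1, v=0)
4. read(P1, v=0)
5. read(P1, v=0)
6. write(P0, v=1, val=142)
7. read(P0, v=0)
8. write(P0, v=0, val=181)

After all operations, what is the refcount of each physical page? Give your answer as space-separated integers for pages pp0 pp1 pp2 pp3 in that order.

Answer: 1 1 1 1

Derivation:
Op 1: fork(P0) -> P1. 2 ppages; refcounts: pp0:2 pp1:2
Op 2: write(P1, v0, 100). refcount(pp0)=2>1 -> COPY to pp2. 3 ppages; refcounts: pp0:1 pp1:2 pp2:1
Op 3: read(P1, v0) -> 100. No state change.
Op 4: read(P1, v0) -> 100. No state change.
Op 5: read(P1, v0) -> 100. No state change.
Op 6: write(P0, v1, 142). refcount(pp1)=2>1 -> COPY to pp3. 4 ppages; refcounts: pp0:1 pp1:1 pp2:1 pp3:1
Op 7: read(P0, v0) -> 47. No state change.
Op 8: write(P0, v0, 181). refcount(pp0)=1 -> write in place. 4 ppages; refcounts: pp0:1 pp1:1 pp2:1 pp3:1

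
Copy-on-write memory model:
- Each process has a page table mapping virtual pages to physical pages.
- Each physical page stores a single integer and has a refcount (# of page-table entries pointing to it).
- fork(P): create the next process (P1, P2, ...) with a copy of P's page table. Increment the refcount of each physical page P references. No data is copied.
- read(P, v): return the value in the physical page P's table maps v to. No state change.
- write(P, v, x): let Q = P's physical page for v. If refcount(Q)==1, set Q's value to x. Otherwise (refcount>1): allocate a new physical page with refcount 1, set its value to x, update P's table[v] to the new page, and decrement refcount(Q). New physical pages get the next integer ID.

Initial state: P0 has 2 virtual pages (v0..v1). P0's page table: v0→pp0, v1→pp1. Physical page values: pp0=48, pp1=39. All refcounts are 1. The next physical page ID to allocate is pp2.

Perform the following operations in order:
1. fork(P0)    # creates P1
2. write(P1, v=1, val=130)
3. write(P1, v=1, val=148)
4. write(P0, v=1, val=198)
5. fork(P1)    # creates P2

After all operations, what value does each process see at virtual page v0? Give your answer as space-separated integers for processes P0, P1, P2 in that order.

Answer: 48 48 48

Derivation:
Op 1: fork(P0) -> P1. 2 ppages; refcounts: pp0:2 pp1:2
Op 2: write(P1, v1, 130). refcount(pp1)=2>1 -> COPY to pp2. 3 ppages; refcounts: pp0:2 pp1:1 pp2:1
Op 3: write(P1, v1, 148). refcount(pp2)=1 -> write in place. 3 ppages; refcounts: pp0:2 pp1:1 pp2:1
Op 4: write(P0, v1, 198). refcount(pp1)=1 -> write in place. 3 ppages; refcounts: pp0:2 pp1:1 pp2:1
Op 5: fork(P1) -> P2. 3 ppages; refcounts: pp0:3 pp1:1 pp2:2
P0: v0 -> pp0 = 48
P1: v0 -> pp0 = 48
P2: v0 -> pp0 = 48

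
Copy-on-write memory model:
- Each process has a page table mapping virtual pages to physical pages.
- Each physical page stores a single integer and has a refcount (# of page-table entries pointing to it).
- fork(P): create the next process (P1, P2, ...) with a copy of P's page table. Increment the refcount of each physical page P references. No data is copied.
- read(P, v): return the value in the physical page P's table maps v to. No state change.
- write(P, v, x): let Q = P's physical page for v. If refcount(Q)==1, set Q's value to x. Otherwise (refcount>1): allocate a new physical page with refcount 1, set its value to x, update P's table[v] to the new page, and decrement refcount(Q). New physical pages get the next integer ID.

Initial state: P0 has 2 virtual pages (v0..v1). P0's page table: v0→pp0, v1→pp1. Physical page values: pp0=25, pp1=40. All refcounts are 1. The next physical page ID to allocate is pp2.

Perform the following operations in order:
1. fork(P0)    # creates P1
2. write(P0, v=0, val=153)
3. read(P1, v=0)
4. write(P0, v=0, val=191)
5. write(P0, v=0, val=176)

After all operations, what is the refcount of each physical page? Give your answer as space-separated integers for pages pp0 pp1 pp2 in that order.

Answer: 1 2 1

Derivation:
Op 1: fork(P0) -> P1. 2 ppages; refcounts: pp0:2 pp1:2
Op 2: write(P0, v0, 153). refcount(pp0)=2>1 -> COPY to pp2. 3 ppages; refcounts: pp0:1 pp1:2 pp2:1
Op 3: read(P1, v0) -> 25. No state change.
Op 4: write(P0, v0, 191). refcount(pp2)=1 -> write in place. 3 ppages; refcounts: pp0:1 pp1:2 pp2:1
Op 5: write(P0, v0, 176). refcount(pp2)=1 -> write in place. 3 ppages; refcounts: pp0:1 pp1:2 pp2:1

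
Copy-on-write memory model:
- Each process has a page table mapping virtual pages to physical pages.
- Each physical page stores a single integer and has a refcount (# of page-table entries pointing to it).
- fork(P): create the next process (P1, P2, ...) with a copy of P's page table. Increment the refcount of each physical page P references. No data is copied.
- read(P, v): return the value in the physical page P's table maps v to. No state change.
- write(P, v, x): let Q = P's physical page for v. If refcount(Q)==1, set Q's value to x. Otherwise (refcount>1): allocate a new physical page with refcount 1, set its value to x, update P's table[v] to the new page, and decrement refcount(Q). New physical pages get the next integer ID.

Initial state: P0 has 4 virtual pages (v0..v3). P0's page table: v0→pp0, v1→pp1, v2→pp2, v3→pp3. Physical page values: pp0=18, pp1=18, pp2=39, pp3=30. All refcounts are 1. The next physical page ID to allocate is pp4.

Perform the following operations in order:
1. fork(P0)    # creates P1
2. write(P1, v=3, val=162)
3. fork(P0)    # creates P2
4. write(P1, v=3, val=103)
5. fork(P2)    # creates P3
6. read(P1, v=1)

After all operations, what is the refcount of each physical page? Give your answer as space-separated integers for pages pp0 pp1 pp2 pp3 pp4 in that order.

Op 1: fork(P0) -> P1. 4 ppages; refcounts: pp0:2 pp1:2 pp2:2 pp3:2
Op 2: write(P1, v3, 162). refcount(pp3)=2>1 -> COPY to pp4. 5 ppages; refcounts: pp0:2 pp1:2 pp2:2 pp3:1 pp4:1
Op 3: fork(P0) -> P2. 5 ppages; refcounts: pp0:3 pp1:3 pp2:3 pp3:2 pp4:1
Op 4: write(P1, v3, 103). refcount(pp4)=1 -> write in place. 5 ppages; refcounts: pp0:3 pp1:3 pp2:3 pp3:2 pp4:1
Op 5: fork(P2) -> P3. 5 ppages; refcounts: pp0:4 pp1:4 pp2:4 pp3:3 pp4:1
Op 6: read(P1, v1) -> 18. No state change.

Answer: 4 4 4 3 1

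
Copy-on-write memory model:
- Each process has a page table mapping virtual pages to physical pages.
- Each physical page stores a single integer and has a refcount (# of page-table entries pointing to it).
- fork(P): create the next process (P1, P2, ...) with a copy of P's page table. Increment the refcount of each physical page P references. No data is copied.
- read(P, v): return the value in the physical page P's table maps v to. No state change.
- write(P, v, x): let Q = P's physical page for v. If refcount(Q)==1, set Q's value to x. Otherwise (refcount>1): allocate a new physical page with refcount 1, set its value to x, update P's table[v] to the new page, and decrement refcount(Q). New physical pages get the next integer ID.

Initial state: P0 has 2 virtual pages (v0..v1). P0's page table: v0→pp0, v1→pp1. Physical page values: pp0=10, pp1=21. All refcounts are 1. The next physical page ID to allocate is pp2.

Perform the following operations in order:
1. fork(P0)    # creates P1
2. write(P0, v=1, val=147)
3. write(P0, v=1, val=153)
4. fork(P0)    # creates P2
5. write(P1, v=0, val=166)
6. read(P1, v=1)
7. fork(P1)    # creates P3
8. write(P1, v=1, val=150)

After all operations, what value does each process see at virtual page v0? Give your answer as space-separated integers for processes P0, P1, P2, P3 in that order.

Op 1: fork(P0) -> P1. 2 ppages; refcounts: pp0:2 pp1:2
Op 2: write(P0, v1, 147). refcount(pp1)=2>1 -> COPY to pp2. 3 ppages; refcounts: pp0:2 pp1:1 pp2:1
Op 3: write(P0, v1, 153). refcount(pp2)=1 -> write in place. 3 ppages; refcounts: pp0:2 pp1:1 pp2:1
Op 4: fork(P0) -> P2. 3 ppages; refcounts: pp0:3 pp1:1 pp2:2
Op 5: write(P1, v0, 166). refcount(pp0)=3>1 -> COPY to pp3. 4 ppages; refcounts: pp0:2 pp1:1 pp2:2 pp3:1
Op 6: read(P1, v1) -> 21. No state change.
Op 7: fork(P1) -> P3. 4 ppages; refcounts: pp0:2 pp1:2 pp2:2 pp3:2
Op 8: write(P1, v1, 150). refcount(pp1)=2>1 -> COPY to pp4. 5 ppages; refcounts: pp0:2 pp1:1 pp2:2 pp3:2 pp4:1
P0: v0 -> pp0 = 10
P1: v0 -> pp3 = 166
P2: v0 -> pp0 = 10
P3: v0 -> pp3 = 166

Answer: 10 166 10 166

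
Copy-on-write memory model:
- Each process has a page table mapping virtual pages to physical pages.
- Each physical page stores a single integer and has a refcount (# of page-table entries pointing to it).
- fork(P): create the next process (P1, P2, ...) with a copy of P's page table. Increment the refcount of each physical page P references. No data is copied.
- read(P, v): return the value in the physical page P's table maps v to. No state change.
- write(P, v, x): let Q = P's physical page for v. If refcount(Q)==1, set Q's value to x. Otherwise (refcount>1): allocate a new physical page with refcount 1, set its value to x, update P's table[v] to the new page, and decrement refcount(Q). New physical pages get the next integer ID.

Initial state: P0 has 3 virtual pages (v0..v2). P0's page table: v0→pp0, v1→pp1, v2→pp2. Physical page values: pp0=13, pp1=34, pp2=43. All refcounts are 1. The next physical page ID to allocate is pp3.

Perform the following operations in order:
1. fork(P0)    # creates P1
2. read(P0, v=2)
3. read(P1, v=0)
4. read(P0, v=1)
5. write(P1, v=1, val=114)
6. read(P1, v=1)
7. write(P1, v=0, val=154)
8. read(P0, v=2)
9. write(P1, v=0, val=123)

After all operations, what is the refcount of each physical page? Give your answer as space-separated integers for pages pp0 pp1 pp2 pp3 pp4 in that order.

Op 1: fork(P0) -> P1. 3 ppages; refcounts: pp0:2 pp1:2 pp2:2
Op 2: read(P0, v2) -> 43. No state change.
Op 3: read(P1, v0) -> 13. No state change.
Op 4: read(P0, v1) -> 34. No state change.
Op 5: write(P1, v1, 114). refcount(pp1)=2>1 -> COPY to pp3. 4 ppages; refcounts: pp0:2 pp1:1 pp2:2 pp3:1
Op 6: read(P1, v1) -> 114. No state change.
Op 7: write(P1, v0, 154). refcount(pp0)=2>1 -> COPY to pp4. 5 ppages; refcounts: pp0:1 pp1:1 pp2:2 pp3:1 pp4:1
Op 8: read(P0, v2) -> 43. No state change.
Op 9: write(P1, v0, 123). refcount(pp4)=1 -> write in place. 5 ppages; refcounts: pp0:1 pp1:1 pp2:2 pp3:1 pp4:1

Answer: 1 1 2 1 1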